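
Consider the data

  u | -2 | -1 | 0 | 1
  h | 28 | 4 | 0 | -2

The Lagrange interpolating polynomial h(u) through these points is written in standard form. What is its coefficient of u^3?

The leading coefficient equals the top divided difference h[-2,-1,0,1].
h[-2,-1] = (4 - 28) / (-1 - (-2)) = -24
h[-1,0] = (0 - 4) / (0 - (-1)) = -4
h[0,1] = (-2 - 0) / (1 - 0) = -2
h[-2,-1,0] = (-4 - (-24)) / (0 - (-2)) = 10
h[-1,0,1] = (-2 - (-4)) / (1 - (-1)) = 1
h[-2,-1,0,1] = (1 - 10) / (1 - (-2)) = -3

-3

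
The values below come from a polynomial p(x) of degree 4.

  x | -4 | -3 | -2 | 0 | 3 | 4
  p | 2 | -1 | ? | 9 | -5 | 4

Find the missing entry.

25/7

The 5 known values determine p uniquely (degree ≤ 4).
Evaluate each Lagrange basis at x = -2:
L_0(-2) = (1)·(-2)·(-5)·(-6)/[(-1)·(-4)·(-7)·(-8)] = -15/56
L_1(-2) = (2)·(-2)·(-5)·(-6)/[(1)·(-3)·(-6)·(-7)] = 20/21
L_2(-2) = (2)·(1)·(-5)·(-6)/[(4)·(3)·(-3)·(-4)] = 5/12
L_3(-2) = (2)·(1)·(-2)·(-6)/[(7)·(6)·(3)·(-1)] = -4/21
L_4(-2) = (2)·(1)·(-2)·(-5)/[(8)·(7)·(4)·(1)] = 5/56
Sum: 2·(-15/56) + (-1)·(20/21) + 9·(5/12) + (-5)·(-4/21) + 4·(5/56) = 25/7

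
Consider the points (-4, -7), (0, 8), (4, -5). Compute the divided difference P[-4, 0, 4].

-7/8

P[-4,0] = (8 - (-7)) / (0 - (-4)) = 15/4
P[0,4] = (-5 - 8) / (4 - 0) = -13/4
P[-4,0,4] = (-13/4 - 15/4) / (4 - (-4)) = -7/8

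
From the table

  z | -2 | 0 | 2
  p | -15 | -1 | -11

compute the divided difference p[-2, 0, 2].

p[-2,0] = (-1 - (-15)) / (0 - (-2)) = 7
p[0,2] = (-11 - (-1)) / (2 - 0) = -5
p[-2,0,2] = (-5 - 7) / (2 - (-2)) = -3

-3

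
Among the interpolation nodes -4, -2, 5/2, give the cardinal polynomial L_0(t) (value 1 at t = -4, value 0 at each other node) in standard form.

L_0(t) = (t + 2)(t - 5/2) / [(-2)·(-13/2)]
       = (t^2 - (1/2)t - 5) / (13)

L_0(t) = (1/13)t^2 - (1/26)t - 5/13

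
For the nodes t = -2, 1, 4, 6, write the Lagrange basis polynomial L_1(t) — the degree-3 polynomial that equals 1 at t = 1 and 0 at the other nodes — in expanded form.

L_1(t) = (1/45)t^3 - (8/45)t^2 + (4/45)t + 16/15

L_1(t) = (t + 2)(t - 4)(t - 6) / [(3)·(-3)·(-5)]
       = (t^3 - 8t^2 + 4t + 48) / (45)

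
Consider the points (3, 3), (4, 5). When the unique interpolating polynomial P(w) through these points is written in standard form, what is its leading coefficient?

2

Build the Lagrange basis polynomials:
L_0(w) = (w - 4) / [-1] = -w + 4
L_1(w) = (w - 3) / [1] = w - 3
P(w) = 3·L_0 + 5·L_1
Only the coefficient of w is needed; take it from each L_i and combine:
3·(-1) + 5·(1) = 2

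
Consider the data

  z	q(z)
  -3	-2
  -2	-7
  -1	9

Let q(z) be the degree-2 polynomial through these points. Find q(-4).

Evaluate each Lagrange basis at z = -4:
L_0(-4) = (-2)·(-3)/[(-1)·(-2)] = 3
L_1(-4) = (-1)·(-3)/[(1)·(-1)] = -3
L_2(-4) = (-1)·(-2)/[(2)·(1)] = 1
Sum: (-2)·(3) + (-7)·(-3) + 9·(1) = 24

24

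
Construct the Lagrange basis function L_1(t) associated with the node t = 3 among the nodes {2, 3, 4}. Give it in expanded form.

L_1(t) = (t - 2)(t - 4) / [(1)·(-1)]
       = (t^2 - 6t + 8) / (-1)

L_1(t) = -t^2 + 6t - 8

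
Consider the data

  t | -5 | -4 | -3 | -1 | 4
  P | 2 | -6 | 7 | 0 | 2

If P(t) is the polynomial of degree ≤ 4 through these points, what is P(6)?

Evaluate each Lagrange basis at t = 6:
L_0(6) = (10)·(9)·(7)·(2)/[(-1)·(-2)·(-4)·(-9)] = 35/2
L_1(6) = (11)·(9)·(7)·(2)/[(1)·(-1)·(-3)·(-8)] = -231/4
L_2(6) = (11)·(10)·(7)·(2)/[(2)·(1)·(-2)·(-7)] = 55
L_3(6) = (11)·(10)·(9)·(2)/[(4)·(3)·(2)·(-5)] = -33/2
L_4(6) = (11)·(10)·(9)·(7)/[(9)·(8)·(7)·(5)] = 11/4
Sum: 2·(35/2) + (-6)·(-231/4) + 7·(55) + 0 + 2·(11/4) = 772

772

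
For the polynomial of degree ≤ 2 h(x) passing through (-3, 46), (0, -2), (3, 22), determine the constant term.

-2

Build the Lagrange basis polynomials:
L_0(x) = x(x - 3) / [18] = (1/18)x^2 - (1/6)x
L_1(x) = (x + 3)(x - 3) / [-9] = -(1/9)x^2 + 1
L_2(x) = (x + 3)x / [18] = (1/18)x^2 + (1/6)x
h(x) = 46·L_0 + (-2)·L_1 + 22·L_2
Only the constant term is needed; take it from each L_i and combine:
46·(0) + (-2)·(1) + 22·(0) = -2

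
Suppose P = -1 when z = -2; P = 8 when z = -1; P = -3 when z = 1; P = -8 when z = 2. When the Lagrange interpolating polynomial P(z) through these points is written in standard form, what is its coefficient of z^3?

5/4

Build the Lagrange basis polynomials:
L_0(z) = (z + 1)(z - 1)(z - 2) / [-12] = -(1/12)z^3 + (1/6)z^2 + (1/12)z - 1/6
L_1(z) = (z + 2)(z - 1)(z - 2) / [6] = (1/6)z^3 - (1/6)z^2 - (2/3)z + 2/3
L_2(z) = (z + 2)(z + 1)(z - 2) / [-6] = -(1/6)z^3 - (1/6)z^2 + (2/3)z + 2/3
L_3(z) = (z + 2)(z + 1)(z - 1) / [12] = (1/12)z^3 + (1/6)z^2 - (1/12)z - 1/6
P(z) = (-1)·L_0 + 8·L_1 + (-3)·L_2 + (-8)·L_3
Only the coefficient of z^3 is needed; take it from each L_i and combine:
(-1)·(-1/12) + 8·(1/6) + (-3)·(-1/6) + (-8)·(1/12) = 5/4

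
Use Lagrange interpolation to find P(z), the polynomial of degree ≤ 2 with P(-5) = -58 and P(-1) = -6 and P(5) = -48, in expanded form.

Build the Lagrange basis polynomials:
L_0(z) = (z + 1)(z - 5) / [40] = (1/40)z^2 - (1/10)z - 1/8
L_1(z) = (z + 5)(z - 5) / [-24] = -(1/24)z^2 + 25/24
L_2(z) = (z + 5)(z + 1) / [60] = (1/60)z^2 + (1/10)z + 1/12
P(z) = (-58)·L_0 + (-6)·L_1 + (-48)·L_2
  (-58)·L_0(z) = -(29/20)z^2 + (29/5)z + 29/4
  (-6)·L_1(z) = (1/4)z^2 - 25/4
  (-48)·L_2(z) = -(4/5)z^2 - (24/5)z - 4
Adding term by term: -2z^2 + z - 3

P(z) = -2z^2 + z - 3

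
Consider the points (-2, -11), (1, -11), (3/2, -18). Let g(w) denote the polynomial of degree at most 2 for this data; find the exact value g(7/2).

Using Newton's divided-difference form:
g[-2,1] = (-11 - (-11)) / (1 - (-2)) = 0
g[1,3/2] = (-18 - (-11)) / (3/2 - 1) = -14
g[-2,1,3/2] = (-14 - 0) / (3/2 - (-2)) = -4
g(7/2) = -11 + 0·(11/2) + (-4)·(11/2)·(5/2) = -66

-66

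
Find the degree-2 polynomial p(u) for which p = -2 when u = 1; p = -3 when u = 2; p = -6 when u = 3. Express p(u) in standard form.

Build the Lagrange basis polynomials:
L_0(u) = (u - 2)(u - 3) / [2] = (1/2)u^2 - (5/2)u + 3
L_1(u) = (u - 1)(u - 3) / [-1] = -u^2 + 4u - 3
L_2(u) = (u - 1)(u - 2) / [2] = (1/2)u^2 - (3/2)u + 1
p(u) = (-2)·L_0 + (-3)·L_1 + (-6)·L_2
  (-2)·L_0(u) = -u^2 + 5u - 6
  (-3)·L_1(u) = 3u^2 - 12u + 9
  (-6)·L_2(u) = -3u^2 + 9u - 6
Adding term by term: -u^2 + 2u - 3

p(u) = -u^2 + 2u - 3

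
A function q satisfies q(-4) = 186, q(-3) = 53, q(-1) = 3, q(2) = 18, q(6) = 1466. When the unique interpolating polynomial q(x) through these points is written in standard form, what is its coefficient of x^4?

1

L_0(x) = (x + 3)(x + 1)(x - 2)(x - 6) / [180] = (1/180)x^4 - (1/45)x^3 - (17/180)x^2 + (2/15)x + 1/5
L_1(x) = (x + 4)(x + 1)(x - 2)(x - 6) / [-90] = -(1/90)x^4 + (1/30)x^3 + (4/15)x^2 - (14/45)x - 8/15
L_2(x) = (x + 4)(x + 3)(x - 2)(x - 6) / [126] = (1/126)x^4 - (1/126)x^3 - (16/63)x^2 - (2/21)x + 8/7
L_3(x) = (x + 4)(x + 3)(x + 1)(x - 6) / [-360] = -(1/360)x^4 - (1/180)x^3 + (29/360)x^2 + (17/60)x + 1/5
L_4(x) = (x + 4)(x + 3)(x + 1)(x - 2) / [2520] = (1/2520)x^4 + (1/420)x^3 + (1/840)x^2 - (13/1260)x - 1/105
q(x) = 186·L_0 + 53·L_1 + 3·L_2 + 18·L_3 + 1466·L_4
Only the coefficient of x^4 is needed; take it from each L_i and combine:
186·(1/180) + 53·(-1/90) + 3·(1/126) + 18·(-1/360) + 1466·(1/2520) = 1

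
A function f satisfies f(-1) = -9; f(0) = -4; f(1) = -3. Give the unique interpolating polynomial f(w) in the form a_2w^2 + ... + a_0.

Newton's divided differences:
f[-1,0] = (-4 - (-9)) / (0 - (-1)) = 5
f[0,1] = (-3 - (-4)) / (1 - 0) = 1
f[-1,0,1] = (1 - 5) / (1 - (-1)) = -2
f(w) = -9 + 5·(w + 1) + (-2)·(w + 1)w
Expanding: f(w) = -2w^2 + 3w - 4

f(w) = -2w^2 + 3w - 4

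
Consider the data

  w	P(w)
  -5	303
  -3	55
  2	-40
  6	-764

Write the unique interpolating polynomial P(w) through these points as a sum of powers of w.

Build the Lagrange basis polynomials:
L_0(w) = (w + 3)(w - 2)(w - 6) / [-154] = -(1/154)w^3 + (5/154)w^2 + (6/77)w - 18/77
L_1(w) = (w + 5)(w - 2)(w - 6) / [90] = (1/90)w^3 - (1/30)w^2 - (14/45)w + 2/3
L_2(w) = (w + 5)(w + 3)(w - 6) / [-140] = -(1/140)w^3 - (1/70)w^2 + (33/140)w + 9/14
L_3(w) = (w + 5)(w + 3)(w - 2) / [396] = (1/396)w^3 + (1/66)w^2 - (1/396)w - 5/66
P(w) = 303·L_0 + 55·L_1 + (-40)·L_2 + (-764)·L_3
  303·L_0(w) = -(303/154)w^3 + (1515/154)w^2 + (1818/77)w - 5454/77
  55·L_1(w) = (11/18)w^3 - (11/6)w^2 - (154/9)w + 110/3
  (-40)·L_2(w) = (2/7)w^3 + (4/7)w^2 - (66/7)w - 180/7
  (-764)·L_3(w) = -(191/99)w^3 - (382/33)w^2 + (191/99)w + 1910/33
Adding term by term: -3w^3 - 3w^2 - w - 2

P(w) = -3w^3 - 3w^2 - w - 2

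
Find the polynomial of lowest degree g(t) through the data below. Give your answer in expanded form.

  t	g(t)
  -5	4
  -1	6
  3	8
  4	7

Newton's divided differences:
g[-5,-1] = (6 - 4) / (-1 - (-5)) = 1/2
g[-1,3] = (8 - 6) / (3 - (-1)) = 1/2
g[3,4] = (7 - 8) / (4 - 3) = -1
g[-5,-1,3] = (1/2 - 1/2) / (3 - (-5)) = 0
g[-1,3,4] = (-1 - 1/2) / (4 - (-1)) = -3/10
g[-5,-1,3,4] = (-3/10 - 0) / (4 - (-5)) = -1/30
g(t) = 4 + (1/2)·(t + 5) + (-1/30)·(t + 5)(t + 1)(t - 3)
Expanding: g(t) = -(1/30)t^3 - (1/10)t^2 + (14/15)t + 7

g(t) = -(1/30)t^3 - (1/10)t^2 + (14/15)t + 7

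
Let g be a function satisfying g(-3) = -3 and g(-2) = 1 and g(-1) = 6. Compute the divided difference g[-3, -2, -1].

g[-3,-2] = (1 - (-3)) / (-2 - (-3)) = 4
g[-2,-1] = (6 - 1) / (-1 - (-2)) = 5
g[-3,-2,-1] = (5 - 4) / (-1 - (-3)) = 1/2

1/2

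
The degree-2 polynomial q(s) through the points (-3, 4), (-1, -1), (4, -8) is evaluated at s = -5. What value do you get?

359/35

L_0(-5) = (-4)·(-9)/[(-2)·(-7)] = 18/7
L_1(-5) = (-2)·(-9)/[(2)·(-5)] = -9/5
L_2(-5) = (-2)·(-4)/[(7)·(5)] = 8/35
Sum: 4·(18/7) + (-1)·(-9/5) + (-8)·(8/35) = 359/35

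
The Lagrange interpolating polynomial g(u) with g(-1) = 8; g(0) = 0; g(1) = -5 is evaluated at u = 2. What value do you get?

Evaluate each Lagrange basis at u = 2:
L_0(2) = (2)·(1)/[(-1)·(-2)] = 1
L_1(2) = (3)·(1)/[(1)·(-1)] = -3
L_2(2) = (3)·(2)/[(2)·(1)] = 3
Sum: 8·(1) + 0 + (-5)·(3) = -7

-7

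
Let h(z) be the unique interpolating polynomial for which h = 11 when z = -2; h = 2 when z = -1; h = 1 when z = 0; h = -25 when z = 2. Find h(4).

-163

Evaluate each Lagrange basis at z = 4:
L_0(4) = (5)·(4)·(2)/[(-1)·(-2)·(-4)] = -5
L_1(4) = (6)·(4)·(2)/[(1)·(-1)·(-3)] = 16
L_2(4) = (6)·(5)·(2)/[(2)·(1)·(-2)] = -15
L_3(4) = (6)·(5)·(4)/[(4)·(3)·(2)] = 5
Sum: 11·(-5) + 2·(16) + 1·(-15) + (-25)·(5) = -163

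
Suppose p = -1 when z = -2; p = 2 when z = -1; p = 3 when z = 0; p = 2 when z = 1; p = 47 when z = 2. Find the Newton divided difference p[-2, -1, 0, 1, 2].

p[-2,-1] = (2 - (-1)) / (-1 - (-2)) = 3
p[-1,0] = (3 - 2) / (0 - (-1)) = 1
p[0,1] = (2 - 3) / (1 - 0) = -1
p[1,2] = (47 - 2) / (2 - 1) = 45
p[-2,-1,0] = (1 - 3) / (0 - (-2)) = -1
p[-1,0,1] = (-1 - 1) / (1 - (-1)) = -1
p[0,1,2] = (45 - (-1)) / (2 - 0) = 23
p[-2,-1,0,1] = (-1 - (-1)) / (1 - (-2)) = 0
p[-1,0,1,2] = (23 - (-1)) / (2 - (-1)) = 8
p[-2,-1,0,1,2] = (8 - 0) / (2 - (-2)) = 2

2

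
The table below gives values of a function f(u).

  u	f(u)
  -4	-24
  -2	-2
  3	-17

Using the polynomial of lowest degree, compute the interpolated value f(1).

1

L_0(1) = (3)·(-2)/[(-2)·(-7)] = -3/7
L_1(1) = (5)·(-2)/[(2)·(-5)] = 1
L_2(1) = (5)·(3)/[(7)·(5)] = 3/7
Sum: (-24)·(-3/7) + (-2)·(1) + (-17)·(3/7) = 1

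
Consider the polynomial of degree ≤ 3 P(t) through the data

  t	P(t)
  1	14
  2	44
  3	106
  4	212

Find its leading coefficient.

2

Build the Lagrange basis polynomials:
L_0(t) = (t - 2)(t - 3)(t - 4) / [-6] = -(1/6)t^3 + (3/2)t^2 - (13/3)t + 4
L_1(t) = (t - 1)(t - 3)(t - 4) / [2] = (1/2)t^3 - 4t^2 + (19/2)t - 6
L_2(t) = (t - 1)(t - 2)(t - 4) / [-2] = -(1/2)t^3 + (7/2)t^2 - 7t + 4
L_3(t) = (t - 1)(t - 2)(t - 3) / [6] = (1/6)t^3 - t^2 + (11/6)t - 1
P(t) = 14·L_0 + 44·L_1 + 106·L_2 + 212·L_3
Only the coefficient of t^3 is needed; take it from each L_i and combine:
14·(-1/6) + 44·(1/2) + 106·(-1/2) + 212·(1/6) = 2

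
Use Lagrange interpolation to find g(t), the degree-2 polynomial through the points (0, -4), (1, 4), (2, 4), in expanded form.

Build the Lagrange basis polynomials:
L_0(t) = (t - 1)(t - 2) / [2] = (1/2)t^2 - (3/2)t + 1
L_1(t) = t(t - 2) / [-1] = -t^2 + 2t
L_2(t) = t(t - 1) / [2] = (1/2)t^2 - (1/2)t
g(t) = (-4)·L_0 + 4·L_1 + 4·L_2
  (-4)·L_0(t) = -2t^2 + 6t - 4
  4·L_1(t) = -4t^2 + 8t
  4·L_2(t) = 2t^2 - 2t
Adding term by term: -4t^2 + 12t - 4

g(t) = -4t^2 + 12t - 4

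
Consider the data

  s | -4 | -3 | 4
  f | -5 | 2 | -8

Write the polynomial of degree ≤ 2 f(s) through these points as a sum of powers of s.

Build the Lagrange basis polynomials:
L_0(s) = (s + 3)(s - 4) / [8] = (1/8)s^2 - (1/8)s - 3/2
L_1(s) = (s + 4)(s - 4) / [-7] = -(1/7)s^2 + 16/7
L_2(s) = (s + 4)(s + 3) / [56] = (1/56)s^2 + (1/8)s + 3/14
f(s) = (-5)·L_0 + 2·L_1 + (-8)·L_2
  (-5)·L_0(s) = -(5/8)s^2 + (5/8)s + 15/2
  2·L_1(s) = -(2/7)s^2 + 32/7
  (-8)·L_2(s) = -(1/7)s^2 - s - 12/7
Adding term by term: -(59/56)s^2 - (3/8)s + 145/14

f(s) = -(59/56)s^2 - (3/8)s + 145/14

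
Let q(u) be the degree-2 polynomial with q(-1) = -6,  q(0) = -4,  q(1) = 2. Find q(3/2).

Evaluate each Lagrange basis at u = 3/2:
L_0(3/2) = (3/2)·(1/2)/[(-1)·(-2)] = 3/8
L_1(3/2) = (5/2)·(1/2)/[(1)·(-1)] = -5/4
L_2(3/2) = (5/2)·(3/2)/[(2)·(1)] = 15/8
Sum: (-6)·(3/8) + (-4)·(-5/4) + 2·(15/8) = 13/2

13/2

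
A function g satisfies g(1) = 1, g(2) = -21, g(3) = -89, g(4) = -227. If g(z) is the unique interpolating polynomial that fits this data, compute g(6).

-809

L_0(6) = (4)·(3)·(2)/[(-1)·(-2)·(-3)] = -4
L_1(6) = (5)·(3)·(2)/[(1)·(-1)·(-2)] = 15
L_2(6) = (5)·(4)·(2)/[(2)·(1)·(-1)] = -20
L_3(6) = (5)·(4)·(3)/[(3)·(2)·(1)] = 10
Sum: 1·(-4) + (-21)·(15) + (-89)·(-20) + (-227)·(10) = -809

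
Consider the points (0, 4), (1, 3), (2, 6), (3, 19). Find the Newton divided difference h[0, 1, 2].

h[0,1] = (3 - 4) / (1 - 0) = -1
h[1,2] = (6 - 3) / (2 - 1) = 3
h[0,1,2] = (3 - (-1)) / (2 - 0) = 2

2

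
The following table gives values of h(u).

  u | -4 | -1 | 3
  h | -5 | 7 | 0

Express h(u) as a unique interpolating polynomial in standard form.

h(u) = -(23/28)u^2 - (3/28)u + 54/7

Build the Lagrange basis polynomials:
L_0(u) = (u + 1)(u - 3) / [21] = (1/21)u^2 - (2/21)u - 1/7
L_1(u) = (u + 4)(u - 3) / [-12] = -(1/12)u^2 - (1/12)u + 1
L_2(u) = (u + 4)(u + 1) / [28] = (1/28)u^2 + (5/28)u + 1/7
h(u) = (-5)·L_0 + 7·L_1 + 0·L_2
  (-5)·L_0(u) = -(5/21)u^2 + (10/21)u + 5/7
  7·L_1(u) = -(7/12)u^2 - (7/12)u + 7
  0·L_2(u) = 0
Adding term by term: -(23/28)u^2 - (3/28)u + 54/7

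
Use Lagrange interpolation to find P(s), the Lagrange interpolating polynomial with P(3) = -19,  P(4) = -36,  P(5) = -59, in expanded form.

Build the Lagrange basis polynomials:
L_0(s) = (s - 4)(s - 5) / [2] = (1/2)s^2 - (9/2)s + 10
L_1(s) = (s - 3)(s - 5) / [-1] = -s^2 + 8s - 15
L_2(s) = (s - 3)(s - 4) / [2] = (1/2)s^2 - (7/2)s + 6
P(s) = (-19)·L_0 + (-36)·L_1 + (-59)·L_2
  (-19)·L_0(s) = -(19/2)s^2 + (171/2)s - 190
  (-36)·L_1(s) = 36s^2 - 288s + 540
  (-59)·L_2(s) = -(59/2)s^2 + (413/2)s - 354
Adding term by term: -3s^2 + 4s - 4

P(s) = -3s^2 + 4s - 4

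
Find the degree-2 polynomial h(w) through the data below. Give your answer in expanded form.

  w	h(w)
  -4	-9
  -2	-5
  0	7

h(w) = w^2 + 8w + 7

Build the Lagrange basis polynomials:
L_0(w) = (w + 2)w / [8] = (1/8)w^2 + (1/4)w
L_1(w) = (w + 4)w / [-4] = -(1/4)w^2 - w
L_2(w) = (w + 4)(w + 2) / [8] = (1/8)w^2 + (3/4)w + 1
h(w) = (-9)·L_0 + (-5)·L_1 + 7·L_2
  (-9)·L_0(w) = -(9/8)w^2 - (9/4)w
  (-5)·L_1(w) = (5/4)w^2 + 5w
  7·L_2(w) = (7/8)w^2 + (21/4)w + 7
Adding term by term: w^2 + 8w + 7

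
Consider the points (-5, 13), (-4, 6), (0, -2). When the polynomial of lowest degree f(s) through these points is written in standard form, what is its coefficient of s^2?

1

The leading coefficient equals the top divided difference f[-5,-4,0].
f[-5,-4] = (6 - 13) / (-4 - (-5)) = -7
f[-4,0] = (-2 - 6) / (0 - (-4)) = -2
f[-5,-4,0] = (-2 - (-7)) / (0 - (-5)) = 1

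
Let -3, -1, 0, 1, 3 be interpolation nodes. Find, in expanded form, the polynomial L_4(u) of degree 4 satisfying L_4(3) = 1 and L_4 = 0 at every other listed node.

L_4(u) = (u + 3)(u + 1)u(u - 1) / [(6)·(4)·(3)·(2)]
       = (u^4 + 3u^3 - u^2 - 3u) / (144)

L_4(u) = (1/144)u^4 + (1/48)u^3 - (1/144)u^2 - (1/48)u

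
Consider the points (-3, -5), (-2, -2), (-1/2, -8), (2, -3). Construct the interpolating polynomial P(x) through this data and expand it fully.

P(x) = (43/50)x^3 + (193/100)x^2 - (369/100)x - 511/50

Newton's divided differences:
P[-3,-2] = (-2 - (-5)) / (-2 - (-3)) = 3
P[-2,-1/2] = (-8 - (-2)) / (-1/2 - (-2)) = -4
P[-1/2,2] = (-3 - (-8)) / (2 - (-1/2)) = 2
P[-3,-2,-1/2] = (-4 - 3) / (-1/2 - (-3)) = -14/5
P[-2,-1/2,2] = (2 - (-4)) / (2 - (-2)) = 3/2
P[-3,-2,-1/2,2] = (3/2 - (-14/5)) / (2 - (-3)) = 43/50
P(x) = -5 + 3·(x + 3) + (-14/5)·(x + 3)(x + 2) + (43/50)·(x + 3)(x + 2)(x + 1/2)
Expanding: P(x) = (43/50)x^3 + (193/100)x^2 - (369/100)x - 511/50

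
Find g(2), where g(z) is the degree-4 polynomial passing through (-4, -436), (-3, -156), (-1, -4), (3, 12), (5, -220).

L_0(2) = (5)·(3)·(-1)·(-3)/[(-1)·(-3)·(-7)·(-9)] = 5/21
L_1(2) = (6)·(3)·(-1)·(-3)/[(1)·(-2)·(-6)·(-8)] = -9/16
L_2(2) = (6)·(5)·(-1)·(-3)/[(3)·(2)·(-4)·(-6)] = 5/8
L_3(2) = (6)·(5)·(3)·(-3)/[(7)·(6)·(4)·(-2)] = 45/56
L_4(2) = (6)·(5)·(3)·(-1)/[(9)·(8)·(6)·(2)] = -5/48
Sum: (-436)·(5/21) + (-156)·(-9/16) + (-4)·(5/8) + 12·(45/56) + (-220)·(-5/48) = 14

14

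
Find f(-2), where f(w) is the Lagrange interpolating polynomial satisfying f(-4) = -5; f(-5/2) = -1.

1/3

L_0(-2) = (1/2)/[(-3/2)] = -1/3
L_1(-2) = (2)/[(3/2)] = 4/3
Sum: (-5)·(-1/3) + (-1)·(4/3) = 1/3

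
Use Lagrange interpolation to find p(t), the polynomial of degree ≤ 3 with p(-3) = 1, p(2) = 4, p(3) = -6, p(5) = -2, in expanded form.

p(t) = (173/240)t^3 - (77/24)t^2 - (1837/240)t + 211/8

Build the Lagrange basis polynomials:
L_0(t) = (t - 2)(t - 3)(t - 5) / [-240] = -(1/240)t^3 + (1/24)t^2 - (31/240)t + 1/8
L_1(t) = (t + 3)(t - 3)(t - 5) / [15] = (1/15)t^3 - (1/3)t^2 - (3/5)t + 3
L_2(t) = (t + 3)(t - 2)(t - 5) / [-12] = -(1/12)t^3 + (1/3)t^2 + (11/12)t - 5/2
L_3(t) = (t + 3)(t - 2)(t - 3) / [48] = (1/48)t^3 - (1/24)t^2 - (3/16)t + 3/8
p(t) = 1·L_0 + 4·L_1 + (-6)·L_2 + (-2)·L_3
  1·L_0(t) = -(1/240)t^3 + (1/24)t^2 - (31/240)t + 1/8
  4·L_1(t) = (4/15)t^3 - (4/3)t^2 - (12/5)t + 12
  (-6)·L_2(t) = (1/2)t^3 - 2t^2 - (11/2)t + 15
  (-2)·L_3(t) = -(1/24)t^3 + (1/12)t^2 + (3/8)t - 3/4
Adding term by term: (173/240)t^3 - (77/24)t^2 - (1837/240)t + 211/8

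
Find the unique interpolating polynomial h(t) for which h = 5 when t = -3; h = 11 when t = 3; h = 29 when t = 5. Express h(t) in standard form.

h(t) = t^2 + t - 1

Build the Lagrange basis polynomials:
L_0(t) = (t - 3)(t - 5) / [48] = (1/48)t^2 - (1/6)t + 5/16
L_1(t) = (t + 3)(t - 5) / [-12] = -(1/12)t^2 + (1/6)t + 5/4
L_2(t) = (t + 3)(t - 3) / [16] = (1/16)t^2 - 9/16
h(t) = 5·L_0 + 11·L_1 + 29·L_2
  5·L_0(t) = (5/48)t^2 - (5/6)t + 25/16
  11·L_1(t) = -(11/12)t^2 + (11/6)t + 55/4
  29·L_2(t) = (29/16)t^2 - 261/16
Adding term by term: t^2 + t - 1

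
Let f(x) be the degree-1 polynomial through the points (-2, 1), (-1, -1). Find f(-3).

3

L_0(-3) = (-2)/[(-1)] = 2
L_1(-3) = (-1)/[(1)] = -1
Sum: 1·(2) + (-1)·(-1) = 3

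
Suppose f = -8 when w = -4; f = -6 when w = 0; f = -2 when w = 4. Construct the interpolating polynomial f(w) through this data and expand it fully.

f(w) = (1/16)w^2 + (3/4)w - 6

Newton's divided differences:
f[-4,0] = (-6 - (-8)) / (0 - (-4)) = 1/2
f[0,4] = (-2 - (-6)) / (4 - 0) = 1
f[-4,0,4] = (1 - 1/2) / (4 - (-4)) = 1/16
f(w) = -8 + (1/2)·(w + 4) + (1/16)·(w + 4)w
Expanding: f(w) = (1/16)w^2 + (3/4)w - 6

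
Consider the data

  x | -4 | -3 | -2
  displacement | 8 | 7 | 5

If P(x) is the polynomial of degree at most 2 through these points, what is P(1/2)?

Using Newton's divided-difference form:
P[-4,-3] = (7 - 8) / (-3 - (-4)) = -1
P[-3,-2] = (5 - 7) / (-2 - (-3)) = -2
P[-4,-3,-2] = (-2 - (-1)) / (-2 - (-4)) = -1/2
P(1/2) = 8 + (-1)·(9/2) + (-1/2)·(9/2)·(7/2) = -35/8

-35/8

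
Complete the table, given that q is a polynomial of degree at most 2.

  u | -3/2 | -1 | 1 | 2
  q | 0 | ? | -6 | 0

-18/5

The 3 known values determine q uniquely (degree ≤ 2).
Evaluate each Lagrange basis at u = -1:
L_0(-1) = (-2)·(-3)/[(-5/2)·(-7/2)] = 24/35
L_1(-1) = (1/2)·(-3)/[(5/2)·(-1)] = 3/5
L_2(-1) = (1/2)·(-2)/[(7/2)·(1)] = -2/7
Sum: 0 + (-6)·(3/5) + 0 = -18/5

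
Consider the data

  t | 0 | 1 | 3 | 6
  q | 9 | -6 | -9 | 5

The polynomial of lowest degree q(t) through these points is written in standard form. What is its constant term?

9

L_0(t) = (t - 1)(t - 3)(t - 6) / [-18] = -(1/18)t^3 + (5/9)t^2 - (3/2)t + 1
L_1(t) = t(t - 3)(t - 6) / [10] = (1/10)t^3 - (9/10)t^2 + (9/5)t
L_2(t) = t(t - 1)(t - 6) / [-18] = -(1/18)t^3 + (7/18)t^2 - (1/3)t
L_3(t) = t(t - 1)(t - 3) / [90] = (1/90)t^3 - (2/45)t^2 + (1/30)t
q(t) = 9·L_0 + (-6)·L_1 + (-9)·L_2 + 5·L_3
Only the constant term is needed; take it from each L_i and combine:
9·(1) + (-6)·(0) + (-9)·(0) + 5·(0) = 9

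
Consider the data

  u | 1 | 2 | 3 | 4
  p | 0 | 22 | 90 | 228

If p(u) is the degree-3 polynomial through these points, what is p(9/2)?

1323/4

Evaluate each Lagrange basis at u = 9/2:
L_0(9/2) = (5/2)·(3/2)·(1/2)/[(-1)·(-2)·(-3)] = -5/16
L_1(9/2) = (7/2)·(3/2)·(1/2)/[(1)·(-1)·(-2)] = 21/16
L_2(9/2) = (7/2)·(5/2)·(1/2)/[(2)·(1)·(-1)] = -35/16
L_3(9/2) = (7/2)·(5/2)·(3/2)/[(3)·(2)·(1)] = 35/16
Sum: 0 + 22·(21/16) + 90·(-35/16) + 228·(35/16) = 1323/4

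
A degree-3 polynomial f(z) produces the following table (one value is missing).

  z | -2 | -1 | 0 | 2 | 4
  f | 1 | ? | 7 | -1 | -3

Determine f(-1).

The 4 known values determine f uniquely (degree ≤ 3).
L_0(-1) = (-1)·(-3)·(-5)/[(-2)·(-4)·(-6)] = 5/16
L_1(-1) = (1)·(-3)·(-5)/[(2)·(-2)·(-4)] = 15/16
L_2(-1) = (1)·(-1)·(-5)/[(4)·(2)·(-2)] = -5/16
L_3(-1) = (1)·(-1)·(-3)/[(6)·(4)·(2)] = 1/16
Sum: 1·(5/16) + 7·(15/16) + (-1)·(-5/16) + (-3)·(1/16) = 7

7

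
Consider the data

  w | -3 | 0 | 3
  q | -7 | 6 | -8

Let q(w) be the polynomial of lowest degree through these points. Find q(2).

-1/3

Using Newton's divided-difference form:
q[-3,0] = (6 - (-7)) / (0 - (-3)) = 13/3
q[0,3] = (-8 - 6) / (3 - 0) = -14/3
q[-3,0,3] = (-14/3 - 13/3) / (3 - (-3)) = -3/2
q(2) = -7 + (13/3)·(5) + (-3/2)·(5)·(2) = -1/3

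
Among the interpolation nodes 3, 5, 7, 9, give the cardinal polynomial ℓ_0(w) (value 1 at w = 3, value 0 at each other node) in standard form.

ℓ_0(w) = -(1/48)w^3 + (7/16)w^2 - (143/48)w + 105/16

ℓ_0(w) = (w - 5)(w - 7)(w - 9) / [(-2)·(-4)·(-6)]
       = (w^3 - 21w^2 + 143w - 315) / (-48)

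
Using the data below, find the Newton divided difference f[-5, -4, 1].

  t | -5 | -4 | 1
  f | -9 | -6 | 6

-1/10

f[-5,-4] = (-6 - (-9)) / (-4 - (-5)) = 3
f[-4,1] = (6 - (-6)) / (1 - (-4)) = 12/5
f[-5,-4,1] = (12/5 - 3) / (1 - (-5)) = -1/10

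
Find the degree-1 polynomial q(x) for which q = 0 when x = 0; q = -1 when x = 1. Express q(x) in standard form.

Build the Lagrange basis polynomials:
L_0(x) = (x - 1) / [-1] = -x + 1
L_1(x) = x / [1] = x
q(x) = 0·L_0 + (-1)·L_1
  0·L_0(x) = 0
  (-1)·L_1(x) = -x
Adding term by term: -x

q(x) = -x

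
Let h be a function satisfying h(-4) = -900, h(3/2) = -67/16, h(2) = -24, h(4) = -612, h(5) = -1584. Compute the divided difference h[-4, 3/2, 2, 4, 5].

h[-4,3/2] = (-67/16 - (-900)) / (3/2 - (-4)) = 1303/8
h[3/2,2] = (-24 - (-67/16)) / (2 - 3/2) = -317/8
h[2,4] = (-612 - (-24)) / (4 - 2) = -294
h[4,5] = (-1584 - (-612)) / (5 - 4) = -972
h[-4,3/2,2] = (-317/8 - 1303/8) / (2 - (-4)) = -135/4
h[3/2,2,4] = (-294 - (-317/8)) / (4 - 3/2) = -407/4
h[2,4,5] = (-972 - (-294)) / (5 - 2) = -226
h[-4,3/2,2,4] = (-407/4 - (-135/4)) / (4 - (-4)) = -17/2
h[3/2,2,4,5] = (-226 - (-407/4)) / (5 - 3/2) = -71/2
h[-4,3/2,2,4,5] = (-71/2 - (-17/2)) / (5 - (-4)) = -3

-3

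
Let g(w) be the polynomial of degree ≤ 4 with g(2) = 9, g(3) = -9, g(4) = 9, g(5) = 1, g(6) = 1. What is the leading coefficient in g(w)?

4

The leading coefficient equals the top divided difference g[2,3,4,5,6].
g[2,3] = (-9 - 9) / (3 - 2) = -18
g[3,4] = (9 - (-9)) / (4 - 3) = 18
g[4,5] = (1 - 9) / (5 - 4) = -8
g[5,6] = (1 - 1) / (6 - 5) = 0
g[2,3,4] = (18 - (-18)) / (4 - 2) = 18
g[3,4,5] = (-8 - 18) / (5 - 3) = -13
g[4,5,6] = (0 - (-8)) / (6 - 4) = 4
g[2,3,4,5] = (-13 - 18) / (5 - 2) = -31/3
g[3,4,5,6] = (4 - (-13)) / (6 - 3) = 17/3
g[2,3,4,5,6] = (17/3 - (-31/3)) / (6 - 2) = 4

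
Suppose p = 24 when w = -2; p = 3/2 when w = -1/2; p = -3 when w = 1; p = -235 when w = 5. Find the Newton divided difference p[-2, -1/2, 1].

p[-2,-1/2] = (3/2 - 24) / (-1/2 - (-2)) = -15
p[-1/2,1] = (-3 - 3/2) / (1 - (-1/2)) = -3
p[-2,-1/2,1] = (-3 - (-15)) / (1 - (-2)) = 4

4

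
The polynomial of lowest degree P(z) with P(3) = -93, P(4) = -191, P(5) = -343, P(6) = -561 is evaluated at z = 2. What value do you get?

Evaluate each Lagrange basis at z = 2:
L_0(2) = (-2)·(-3)·(-4)/[(-1)·(-2)·(-3)] = 4
L_1(2) = (-1)·(-3)·(-4)/[(1)·(-1)·(-2)] = -6
L_2(2) = (-1)·(-2)·(-4)/[(2)·(1)·(-1)] = 4
L_3(2) = (-1)·(-2)·(-3)/[(3)·(2)·(1)] = -1
Sum: (-93)·(4) + (-191)·(-6) + (-343)·(4) + (-561)·(-1) = -37

-37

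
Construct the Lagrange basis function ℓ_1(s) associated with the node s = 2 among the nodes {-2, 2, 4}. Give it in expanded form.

ℓ_1(s) = (s + 2)(s - 4) / [(4)·(-2)]
       = (s^2 - 2s - 8) / (-8)

ℓ_1(s) = -(1/8)s^2 + (1/4)s + 1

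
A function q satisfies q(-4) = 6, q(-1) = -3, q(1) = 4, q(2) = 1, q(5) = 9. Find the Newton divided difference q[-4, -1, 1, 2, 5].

47/360

q[-4,-1] = (-3 - 6) / (-1 - (-4)) = -3
q[-1,1] = (4 - (-3)) / (1 - (-1)) = 7/2
q[1,2] = (1 - 4) / (2 - 1) = -3
q[2,5] = (9 - 1) / (5 - 2) = 8/3
q[-4,-1,1] = (7/2 - (-3)) / (1 - (-4)) = 13/10
q[-1,1,2] = (-3 - 7/2) / (2 - (-1)) = -13/6
q[1,2,5] = (8/3 - (-3)) / (5 - 1) = 17/12
q[-4,-1,1,2] = (-13/6 - 13/10) / (2 - (-4)) = -26/45
q[-1,1,2,5] = (17/12 - (-13/6)) / (5 - (-1)) = 43/72
q[-4,-1,1,2,5] = (43/72 - (-26/45)) / (5 - (-4)) = 47/360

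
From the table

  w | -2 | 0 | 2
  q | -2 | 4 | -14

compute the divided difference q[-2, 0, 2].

-3

q[-2,0] = (4 - (-2)) / (0 - (-2)) = 3
q[0,2] = (-14 - 4) / (2 - 0) = -9
q[-2,0,2] = (-9 - 3) / (2 - (-2)) = -3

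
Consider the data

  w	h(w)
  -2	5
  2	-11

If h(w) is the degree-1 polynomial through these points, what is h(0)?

Evaluate each Lagrange basis at w = 0:
L_0(0) = (-2)/[(-4)] = 1/2
L_1(0) = (2)/[(4)] = 1/2
Sum: 5·(1/2) + (-11)·(1/2) = -3

-3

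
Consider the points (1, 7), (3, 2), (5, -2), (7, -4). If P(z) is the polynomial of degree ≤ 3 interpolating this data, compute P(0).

153/16

Using Newton's divided-difference form:
P[1,3] = (2 - 7) / (3 - 1) = -5/2
P[3,5] = (-2 - 2) / (5 - 3) = -2
P[5,7] = (-4 - (-2)) / (7 - 5) = -1
P[1,3,5] = (-2 - (-5/2)) / (5 - 1) = 1/8
P[3,5,7] = (-1 - (-2)) / (7 - 3) = 1/4
P[1,3,5,7] = (1/4 - 1/8) / (7 - 1) = 1/48
P(0) = 7 + (-5/2)·(-1) + (1/8)·(-1)·(-3) + (1/48)·(-1)·(-3)·(-5) = 153/16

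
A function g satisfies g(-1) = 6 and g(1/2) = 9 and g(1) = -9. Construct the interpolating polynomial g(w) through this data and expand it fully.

g(w) = -19w^2 - (15/2)w + 35/2

L_0(w) = (w - 1/2)(w - 1) / [3] = (1/3)w^2 - (1/2)w + 1/6
L_1(w) = (w + 1)(w - 1) / [-3/4] = -(4/3)w^2 + 4/3
L_2(w) = (w + 1)(w - 1/2) / [1] = w^2 + (1/2)w - 1/2
g(w) = 6·L_0 + 9·L_1 + (-9)·L_2
  6·L_0(w) = 2w^2 - 3w + 1
  9·L_1(w) = -12w^2 + 12
  (-9)·L_2(w) = -9w^2 - (9/2)w + 9/2
Adding term by term: -19w^2 - (15/2)w + 35/2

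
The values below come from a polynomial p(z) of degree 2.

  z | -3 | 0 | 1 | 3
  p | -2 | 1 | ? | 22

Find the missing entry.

The 3 known values determine p uniquely (degree ≤ 2).
Evaluate each Lagrange basis at z = 1:
L_0(1) = (1)·(-2)/[(-3)·(-6)] = -1/9
L_1(1) = (4)·(-2)/[(3)·(-3)] = 8/9
L_2(1) = (4)·(1)/[(6)·(3)] = 2/9
Sum: (-2)·(-1/9) + 1·(8/9) + 22·(2/9) = 6

6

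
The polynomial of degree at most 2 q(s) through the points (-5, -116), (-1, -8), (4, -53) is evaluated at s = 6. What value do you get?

-127

Using Newton's divided-difference form:
q[-5,-1] = (-8 - (-116)) / (-1 - (-5)) = 27
q[-1,4] = (-53 - (-8)) / (4 - (-1)) = -9
q[-5,-1,4] = (-9 - 27) / (4 - (-5)) = -4
q(6) = -116 + 27·(11) + (-4)·(11)·(7) = -127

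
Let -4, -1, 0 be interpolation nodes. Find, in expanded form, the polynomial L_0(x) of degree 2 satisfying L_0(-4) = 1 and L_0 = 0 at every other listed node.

L_0(x) = (1/12)x^2 + (1/12)x

L_0(x) = (x + 1)x / [(-3)·(-4)]
       = (x^2 + x) / (12)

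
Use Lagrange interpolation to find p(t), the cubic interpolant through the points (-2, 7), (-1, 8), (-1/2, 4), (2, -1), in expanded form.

p(t) = 2t^3 + t^2 - 10t - 1

Build the Lagrange basis polynomials:
L_0(t) = (t + 1)(t + 1/2)(t - 2) / [-6] = -(1/6)t^3 + (1/12)t^2 + (5/12)t + 1/6
L_1(t) = (t + 2)(t + 1/2)(t - 2) / [3/2] = (2/3)t^3 + (1/3)t^2 - (8/3)t - 4/3
L_2(t) = (t + 2)(t + 1)(t - 2) / [-15/8] = -(8/15)t^3 - (8/15)t^2 + (32/15)t + 32/15
L_3(t) = (t + 2)(t + 1)(t + 1/2) / [30] = (1/30)t^3 + (7/60)t^2 + (7/60)t + 1/30
p(t) = 7·L_0 + 8·L_1 + 4·L_2 + (-1)·L_3
  7·L_0(t) = -(7/6)t^3 + (7/12)t^2 + (35/12)t + 7/6
  8·L_1(t) = (16/3)t^3 + (8/3)t^2 - (64/3)t - 32/3
  4·L_2(t) = -(32/15)t^3 - (32/15)t^2 + (128/15)t + 128/15
  (-1)·L_3(t) = -(1/30)t^3 - (7/60)t^2 - (7/60)t - 1/30
Adding term by term: 2t^3 + t^2 - 10t - 1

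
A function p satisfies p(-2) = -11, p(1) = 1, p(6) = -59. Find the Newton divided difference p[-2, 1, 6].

-2

p[-2,1] = (1 - (-11)) / (1 - (-2)) = 4
p[1,6] = (-59 - 1) / (6 - 1) = -12
p[-2,1,6] = (-12 - 4) / (6 - (-2)) = -2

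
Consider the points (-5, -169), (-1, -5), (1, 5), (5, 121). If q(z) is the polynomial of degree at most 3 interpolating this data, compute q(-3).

Using Newton's divided-difference form:
q[-5,-1] = (-5 - (-169)) / (-1 - (-5)) = 41
q[-1,1] = (5 - (-5)) / (1 - (-1)) = 5
q[1,5] = (121 - 5) / (5 - 1) = 29
q[-5,-1,1] = (5 - 41) / (1 - (-5)) = -6
q[-1,1,5] = (29 - 5) / (5 - (-1)) = 4
q[-5,-1,1,5] = (4 - (-6)) / (5 - (-5)) = 1
q(-3) = -169 + 41·(2) + (-6)·(2)·(-2) + 1·(2)·(-2)·(-4) = -47

-47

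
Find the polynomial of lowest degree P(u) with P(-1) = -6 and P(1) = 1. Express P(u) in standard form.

P(u) = (7/2)u - 5/2

L_0(u) = (u - 1) / [-2] = -(1/2)u + 1/2
L_1(u) = (u + 1) / [2] = (1/2)u + 1/2
P(u) = (-6)·L_0 + 1·L_1
  (-6)·L_0(u) = 3u - 3
  1·L_1(u) = (1/2)u + 1/2
Adding term by term: (7/2)u - 5/2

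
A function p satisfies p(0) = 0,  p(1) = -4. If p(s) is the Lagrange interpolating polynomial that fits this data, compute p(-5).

L_0(-5) = (-6)/[(-1)] = 6
L_1(-5) = (-5)/[(1)] = -5
Sum: 0 + (-4)·(-5) = 20

20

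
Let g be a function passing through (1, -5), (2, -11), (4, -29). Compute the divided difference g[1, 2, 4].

-1

g[1,2] = (-11 - (-5)) / (2 - 1) = -6
g[2,4] = (-29 - (-11)) / (4 - 2) = -9
g[1,2,4] = (-9 - (-6)) / (4 - 1) = -1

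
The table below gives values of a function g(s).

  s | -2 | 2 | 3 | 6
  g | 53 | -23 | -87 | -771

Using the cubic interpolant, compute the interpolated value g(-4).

Evaluate each Lagrange basis at s = -4:
L_0(-4) = (-6)·(-7)·(-10)/[(-4)·(-5)·(-8)] = 21/8
L_1(-4) = (-2)·(-7)·(-10)/[(4)·(-1)·(-4)] = -35/4
L_2(-4) = (-2)·(-6)·(-10)/[(5)·(1)·(-3)] = 8
L_3(-4) = (-2)·(-6)·(-7)/[(8)·(4)·(3)] = -7/8
Sum: 53·(21/8) + (-23)·(-35/4) + (-87)·(8) + (-771)·(-7/8) = 319

319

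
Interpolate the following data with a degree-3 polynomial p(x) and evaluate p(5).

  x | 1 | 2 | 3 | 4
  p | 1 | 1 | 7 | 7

Using Newton's divided-difference form:
p[1,2] = (1 - 1) / (2 - 1) = 0
p[2,3] = (7 - 1) / (3 - 2) = 6
p[3,4] = (7 - 7) / (4 - 3) = 0
p[1,2,3] = (6 - 0) / (3 - 1) = 3
p[2,3,4] = (0 - 6) / (4 - 2) = -3
p[1,2,3,4] = (-3 - 3) / (4 - 1) = -2
p(5) = 1 + 0·(4) + 3·(4)·(3) + (-2)·(4)·(3)·(2) = -11

-11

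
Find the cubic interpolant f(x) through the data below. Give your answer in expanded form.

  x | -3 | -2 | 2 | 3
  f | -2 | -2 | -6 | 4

f(x) = (2/5)x^3 + x^2 - (13/5)x - 8

Newton's divided differences:
f[-3,-2] = (-2 - (-2)) / (-2 - (-3)) = 0
f[-2,2] = (-6 - (-2)) / (2 - (-2)) = -1
f[2,3] = (4 - (-6)) / (3 - 2) = 10
f[-3,-2,2] = (-1 - 0) / (2 - (-3)) = -1/5
f[-2,2,3] = (10 - (-1)) / (3 - (-2)) = 11/5
f[-3,-2,2,3] = (11/5 - (-1/5)) / (3 - (-3)) = 2/5
f(x) = -2 + (-1/5)·(x + 3)(x + 2) + (2/5)·(x + 3)(x + 2)(x - 2)
Expanding: f(x) = (2/5)x^3 + x^2 - (13/5)x - 8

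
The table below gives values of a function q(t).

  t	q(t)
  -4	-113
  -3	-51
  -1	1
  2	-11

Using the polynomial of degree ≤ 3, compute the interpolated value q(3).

Using Newton's divided-difference form:
q[-4,-3] = (-51 - (-113)) / (-3 - (-4)) = 62
q[-3,-1] = (1 - (-51)) / (-1 - (-3)) = 26
q[-1,2] = (-11 - 1) / (2 - (-1)) = -4
q[-4,-3,-1] = (26 - 62) / (-1 - (-4)) = -12
q[-3,-1,2] = (-4 - 26) / (2 - (-3)) = -6
q[-4,-3,-1,2] = (-6 - (-12)) / (2 - (-4)) = 1
q(3) = -113 + 62·(7) + (-12)·(7)·(6) + 1·(7)·(6)·(4) = -15

-15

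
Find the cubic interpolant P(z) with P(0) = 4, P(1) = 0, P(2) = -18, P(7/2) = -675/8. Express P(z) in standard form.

Build the Lagrange basis polynomials:
L_0(z) = (z - 1)(z - 2)(z - 7/2) / [-7] = -(1/7)z^3 + (13/14)z^2 - (25/14)z + 1
L_1(z) = z(z - 2)(z - 7/2) / [5/2] = (2/5)z^3 - (11/5)z^2 + (14/5)z
L_2(z) = z(z - 1)(z - 7/2) / [-3] = -(1/3)z^3 + (3/2)z^2 - (7/6)z
L_3(z) = z(z - 1)(z - 2) / [105/8] = (8/105)z^3 - (8/35)z^2 + (16/105)z
P(z) = 4·L_0 + 0·L_1 + (-18)·L_2 + (-675/8)·L_3
  4·L_0(z) = -(4/7)z^3 + (26/7)z^2 - (50/7)z + 4
  0·L_1(z) = 0
  (-18)·L_2(z) = 6z^3 - 27z^2 + 21z
  (-675/8)·L_3(z) = -(45/7)z^3 + (135/7)z^2 - (90/7)z
Adding term by term: -z^3 - 4z^2 + z + 4

P(z) = -z^3 - 4z^2 + z + 4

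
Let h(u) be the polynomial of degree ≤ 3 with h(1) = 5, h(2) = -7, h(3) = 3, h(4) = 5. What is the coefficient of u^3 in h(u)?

-5

The leading coefficient equals the top divided difference h[1,2,3,4].
h[1,2] = (-7 - 5) / (2 - 1) = -12
h[2,3] = (3 - (-7)) / (3 - 2) = 10
h[3,4] = (5 - 3) / (4 - 3) = 2
h[1,2,3] = (10 - (-12)) / (3 - 1) = 11
h[2,3,4] = (2 - 10) / (4 - 2) = -4
h[1,2,3,4] = (-4 - 11) / (4 - 1) = -5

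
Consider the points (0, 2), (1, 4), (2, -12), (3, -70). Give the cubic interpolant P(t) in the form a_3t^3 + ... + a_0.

P(t) = -4t^3 + 3t^2 + 3t + 2

L_0(t) = (t - 1)(t - 2)(t - 3) / [-6] = -(1/6)t^3 + t^2 - (11/6)t + 1
L_1(t) = t(t - 2)(t - 3) / [2] = (1/2)t^3 - (5/2)t^2 + 3t
L_2(t) = t(t - 1)(t - 3) / [-2] = -(1/2)t^3 + 2t^2 - (3/2)t
L_3(t) = t(t - 1)(t - 2) / [6] = (1/6)t^3 - (1/2)t^2 + (1/3)t
P(t) = 2·L_0 + 4·L_1 + (-12)·L_2 + (-70)·L_3
  2·L_0(t) = -(1/3)t^3 + 2t^2 - (11/3)t + 2
  4·L_1(t) = 2t^3 - 10t^2 + 12t
  (-12)·L_2(t) = 6t^3 - 24t^2 + 18t
  (-70)·L_3(t) = -(35/3)t^3 + 35t^2 - (70/3)t
Adding term by term: -4t^3 + 3t^2 + 3t + 2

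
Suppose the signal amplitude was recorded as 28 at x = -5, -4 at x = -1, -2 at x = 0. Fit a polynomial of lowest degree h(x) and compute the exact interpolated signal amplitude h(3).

28

Evaluate each Lagrange basis at x = 3:
L_0(3) = (4)·(3)/[(-4)·(-5)] = 3/5
L_1(3) = (8)·(3)/[(4)·(-1)] = -6
L_2(3) = (8)·(4)/[(5)·(1)] = 32/5
Sum: 28·(3/5) + (-4)·(-6) + (-2)·(32/5) = 28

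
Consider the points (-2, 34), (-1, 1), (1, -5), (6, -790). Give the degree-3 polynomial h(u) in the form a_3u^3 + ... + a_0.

Newton's divided differences:
h[-2,-1] = (1 - 34) / (-1 - (-2)) = -33
h[-1,1] = (-5 - 1) / (1 - (-1)) = -3
h[1,6] = (-790 - (-5)) / (6 - 1) = -157
h[-2,-1,1] = (-3 - (-33)) / (1 - (-2)) = 10
h[-1,1,6] = (-157 - (-3)) / (6 - (-1)) = -22
h[-2,-1,1,6] = (-22 - 10) / (6 - (-2)) = -4
h(u) = 34 + (-33)·(u + 2) + 10·(u + 2)(u + 1) + (-4)·(u + 2)(u + 1)(u - 1)
Expanding: h(u) = -4u^3 + 2u^2 + u - 4

h(u) = -4u^3 + 2u^2 + u - 4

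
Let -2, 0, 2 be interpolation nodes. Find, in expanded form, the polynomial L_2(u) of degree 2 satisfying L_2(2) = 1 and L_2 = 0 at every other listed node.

L_2(u) = (1/8)u^2 + (1/4)u

L_2(u) = (u + 2)u / [(4)·(2)]
       = (u^2 + 2u) / (8)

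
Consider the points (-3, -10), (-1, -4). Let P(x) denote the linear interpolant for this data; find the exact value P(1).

2

Evaluate each Lagrange basis at x = 1:
L_0(1) = (2)/[(-2)] = -1
L_1(1) = (4)/[(2)] = 2
Sum: (-10)·(-1) + (-4)·(2) = 2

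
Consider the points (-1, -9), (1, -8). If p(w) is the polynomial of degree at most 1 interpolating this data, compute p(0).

-17/2

Evaluate each Lagrange basis at w = 0:
L_0(0) = (-1)/[(-2)] = 1/2
L_1(0) = (1)/[(2)] = 1/2
Sum: (-9)·(1/2) + (-8)·(1/2) = -17/2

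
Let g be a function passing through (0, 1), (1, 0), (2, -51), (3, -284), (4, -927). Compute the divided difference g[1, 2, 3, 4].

g[1,2] = (-51 - 0) / (2 - 1) = -51
g[2,3] = (-284 - (-51)) / (3 - 2) = -233
g[3,4] = (-927 - (-284)) / (4 - 3) = -643
g[1,2,3] = (-233 - (-51)) / (3 - 1) = -91
g[2,3,4] = (-643 - (-233)) / (4 - 2) = -205
g[1,2,3,4] = (-205 - (-91)) / (4 - 1) = -38

-38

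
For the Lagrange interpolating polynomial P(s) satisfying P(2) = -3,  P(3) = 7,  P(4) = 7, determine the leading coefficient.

-5

The leading coefficient equals the top divided difference P[2,3,4].
P[2,3] = (7 - (-3)) / (3 - 2) = 10
P[3,4] = (7 - 7) / (4 - 3) = 0
P[2,3,4] = (0 - 10) / (4 - 2) = -5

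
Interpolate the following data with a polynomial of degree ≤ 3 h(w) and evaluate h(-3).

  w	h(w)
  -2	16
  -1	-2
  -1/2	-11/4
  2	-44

Using Newton's divided-difference form:
h[-2,-1] = (-2 - 16) / (-1 - (-2)) = -18
h[-1,-1/2] = (-11/4 - (-2)) / (-1/2 - (-1)) = -3/2
h[-1/2,2] = (-44 - (-11/4)) / (2 - (-1/2)) = -33/2
h[-2,-1,-1/2] = (-3/2 - (-18)) / (-1/2 - (-2)) = 11
h[-1,-1/2,2] = (-33/2 - (-3/2)) / (2 - (-1)) = -5
h[-2,-1,-1/2,2] = (-5 - 11) / (2 - (-2)) = -4
h(-3) = 16 + (-18)·(-1) + 11·(-1)·(-2) + (-4)·(-1)·(-2)·(-5/2) = 76

76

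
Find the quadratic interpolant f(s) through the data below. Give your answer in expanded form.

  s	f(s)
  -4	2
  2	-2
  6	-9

Build the Lagrange basis polynomials:
L_0(s) = (s - 2)(s - 6) / [60] = (1/60)s^2 - (2/15)s + 1/5
L_1(s) = (s + 4)(s - 6) / [-24] = -(1/24)s^2 + (1/12)s + 1
L_2(s) = (s + 4)(s - 2) / [40] = (1/40)s^2 + (1/20)s - 1/5
f(s) = 2·L_0 + (-2)·L_1 + (-9)·L_2
  2·L_0(s) = (1/30)s^2 - (4/15)s + 2/5
  (-2)·L_1(s) = (1/12)s^2 - (1/6)s - 2
  (-9)·L_2(s) = -(9/40)s^2 - (9/20)s + 9/5
Adding term by term: -(13/120)s^2 - (53/60)s + 1/5

f(s) = -(13/120)s^2 - (53/60)s + 1/5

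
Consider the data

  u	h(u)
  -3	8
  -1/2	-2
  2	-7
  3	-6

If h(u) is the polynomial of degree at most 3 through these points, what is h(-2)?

27/7

L_0(-2) = (-3/2)·(-4)·(-5)/[(-5/2)·(-5)·(-6)] = 2/5
L_1(-2) = (1)·(-4)·(-5)/[(5/2)·(-5/2)·(-7/2)] = 32/35
L_2(-2) = (1)·(-3/2)·(-5)/[(5)·(5/2)·(-1)] = -3/5
L_3(-2) = (1)·(-3/2)·(-4)/[(6)·(7/2)·(1)] = 2/7
Sum: 8·(2/5) + (-2)·(32/35) + (-7)·(-3/5) + (-6)·(2/7) = 27/7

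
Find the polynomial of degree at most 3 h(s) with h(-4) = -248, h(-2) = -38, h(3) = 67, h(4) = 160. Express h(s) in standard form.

h(s) = 3s^3 - 3s^2 + 3s + 4

L_0(s) = (s + 2)(s - 3)(s - 4) / [-112] = -(1/112)s^3 + (5/112)s^2 + (1/56)s - 3/14
L_1(s) = (s + 4)(s - 3)(s - 4) / [60] = (1/60)s^3 - (1/20)s^2 - (4/15)s + 4/5
L_2(s) = (s + 4)(s + 2)(s - 4) / [-35] = -(1/35)s^3 - (2/35)s^2 + (16/35)s + 32/35
L_3(s) = (s + 4)(s + 2)(s - 3) / [48] = (1/48)s^3 + (1/16)s^2 - (5/24)s - 1/2
h(s) = (-248)·L_0 + (-38)·L_1 + 67·L_2 + 160·L_3
  (-248)·L_0(s) = (31/14)s^3 - (155/14)s^2 - (31/7)s + 372/7
  (-38)·L_1(s) = -(19/30)s^3 + (19/10)s^2 + (152/15)s - 152/5
  67·L_2(s) = -(67/35)s^3 - (134/35)s^2 + (1072/35)s + 2144/35
  160·L_3(s) = (10/3)s^3 + 10s^2 - (100/3)s - 80
Adding term by term: 3s^3 - 3s^2 + 3s + 4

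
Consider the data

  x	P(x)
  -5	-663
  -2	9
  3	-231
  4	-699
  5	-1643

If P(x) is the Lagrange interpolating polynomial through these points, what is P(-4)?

-203

L_0(-4) = (-2)·(-7)·(-8)·(-9)/[(-3)·(-8)·(-9)·(-10)] = 7/15
L_1(-4) = (1)·(-7)·(-8)·(-9)/[(3)·(-5)·(-6)·(-7)] = 4/5
L_2(-4) = (1)·(-2)·(-8)·(-9)/[(8)·(5)·(-1)·(-2)] = -9/5
L_3(-4) = (1)·(-2)·(-7)·(-9)/[(9)·(6)·(1)·(-1)] = 7/3
L_4(-4) = (1)·(-2)·(-7)·(-8)/[(10)·(7)·(2)·(1)] = -4/5
Sum: (-663)·(7/15) + 9·(4/5) + (-231)·(-9/5) + (-699)·(7/3) + (-1643)·(-4/5) = -203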